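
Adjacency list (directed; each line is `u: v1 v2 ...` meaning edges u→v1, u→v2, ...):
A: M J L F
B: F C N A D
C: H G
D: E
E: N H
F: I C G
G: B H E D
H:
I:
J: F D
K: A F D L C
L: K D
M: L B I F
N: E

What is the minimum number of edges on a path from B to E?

2

Level 0: B
Level 1: A, C, D, F, N
Level 2: E, G, H, I, J, L, M
Level 3: K
E first appears at level 2.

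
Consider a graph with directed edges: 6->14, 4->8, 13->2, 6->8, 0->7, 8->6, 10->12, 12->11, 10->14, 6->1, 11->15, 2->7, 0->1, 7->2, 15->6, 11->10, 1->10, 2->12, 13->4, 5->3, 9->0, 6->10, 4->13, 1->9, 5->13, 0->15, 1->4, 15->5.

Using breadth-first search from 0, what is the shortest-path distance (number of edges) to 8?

3

Level 0: 0
Level 1: 1, 7, 15
Level 2: 2, 4, 5, 6, 9, 10
Level 3: 3, 8, 12, 13, 14
Level 4: 11
8 first appears at level 3.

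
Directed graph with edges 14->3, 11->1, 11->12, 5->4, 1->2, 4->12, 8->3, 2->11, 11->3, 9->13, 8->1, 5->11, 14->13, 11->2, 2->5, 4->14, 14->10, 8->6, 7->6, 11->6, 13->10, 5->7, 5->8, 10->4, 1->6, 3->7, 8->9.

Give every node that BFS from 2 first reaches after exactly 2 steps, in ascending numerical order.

Level 0: 2
Level 1: 5, 11
Level 2: 1, 3, 4, 6, 7, 8, 12
Level 3: 9, 14
Level 4: 10, 13

1, 3, 4, 6, 7, 8, 12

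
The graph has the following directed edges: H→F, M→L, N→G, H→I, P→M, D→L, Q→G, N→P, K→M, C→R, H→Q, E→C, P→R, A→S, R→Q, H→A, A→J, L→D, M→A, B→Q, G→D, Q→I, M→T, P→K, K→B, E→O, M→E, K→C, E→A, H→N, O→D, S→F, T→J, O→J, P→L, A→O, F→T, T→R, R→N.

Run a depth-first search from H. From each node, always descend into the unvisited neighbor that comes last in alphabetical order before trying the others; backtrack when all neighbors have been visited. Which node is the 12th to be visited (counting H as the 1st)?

J

Visit H
H → Q
Q → I
Q → G
G → D
D → L
H → N
N → P
P → R
P → M
M → T
T → J
M → E
E → O
E → C
E → A
A → S
S → F
P → K
K → B

Visit order: H, Q, I, G, D, L, N, P, R, M, T, J, E, O, C, A, S, F, K, B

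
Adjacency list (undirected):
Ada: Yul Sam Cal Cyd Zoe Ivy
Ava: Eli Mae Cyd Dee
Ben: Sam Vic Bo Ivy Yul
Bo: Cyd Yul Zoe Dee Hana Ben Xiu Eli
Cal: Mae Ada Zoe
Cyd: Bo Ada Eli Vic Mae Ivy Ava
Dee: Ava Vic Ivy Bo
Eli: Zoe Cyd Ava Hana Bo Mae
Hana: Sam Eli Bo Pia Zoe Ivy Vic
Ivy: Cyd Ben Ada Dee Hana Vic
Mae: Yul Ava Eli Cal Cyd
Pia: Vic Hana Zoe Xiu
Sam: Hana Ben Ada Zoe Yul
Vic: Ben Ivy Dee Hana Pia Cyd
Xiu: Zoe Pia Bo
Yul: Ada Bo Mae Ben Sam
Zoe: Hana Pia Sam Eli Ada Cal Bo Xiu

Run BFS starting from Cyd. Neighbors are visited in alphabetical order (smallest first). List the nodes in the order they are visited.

Visit Cyd; enqueue Ada, Ava, Bo, Eli, Ivy, Mae, Vic → queue [Ada, Ava, Bo, Eli, Ivy, Mae, Vic]
Visit Ada; enqueue Cal, Sam, Yul, Zoe → queue [Ava, Bo, Eli, Ivy, Mae, Vic, Cal, Sam, Yul, Zoe]
Visit Ava; enqueue Dee → queue [Bo, Eli, Ivy, Mae, Vic, Cal, Sam, Yul, Zoe, Dee]
Visit Bo; enqueue Ben, Hana, Xiu → queue [Eli, Ivy, Mae, Vic, Cal, Sam, Yul, Zoe, Dee, Ben, Hana, Xiu]
Visit Eli → queue [Ivy, Mae, Vic, Cal, Sam, Yul, Zoe, Dee, Ben, Hana, Xiu]
Visit Ivy → queue [Mae, Vic, Cal, Sam, Yul, Zoe, Dee, Ben, Hana, Xiu]
Visit Mae → queue [Vic, Cal, Sam, Yul, Zoe, Dee, Ben, Hana, Xiu]
Visit Vic; enqueue Pia → queue [Cal, Sam, Yul, Zoe, Dee, Ben, Hana, Xiu, Pia]
Visit Cal → queue [Sam, Yul, Zoe, Dee, Ben, Hana, Xiu, Pia]
Visit Sam → queue [Yul, Zoe, Dee, Ben, Hana, Xiu, Pia]
Visit Yul → queue [Zoe, Dee, Ben, Hana, Xiu, Pia]
Visit Zoe → queue [Dee, Ben, Hana, Xiu, Pia]
Visit Dee → queue [Ben, Hana, Xiu, Pia]
Visit Ben → queue [Hana, Xiu, Pia]
Visit Hana → queue [Xiu, Pia]
Visit Xiu → queue [Pia]
Visit Pia → queue []

Cyd -> Ada -> Ava -> Bo -> Eli -> Ivy -> Mae -> Vic -> Cal -> Sam -> Yul -> Zoe -> Dee -> Ben -> Hana -> Xiu -> Pia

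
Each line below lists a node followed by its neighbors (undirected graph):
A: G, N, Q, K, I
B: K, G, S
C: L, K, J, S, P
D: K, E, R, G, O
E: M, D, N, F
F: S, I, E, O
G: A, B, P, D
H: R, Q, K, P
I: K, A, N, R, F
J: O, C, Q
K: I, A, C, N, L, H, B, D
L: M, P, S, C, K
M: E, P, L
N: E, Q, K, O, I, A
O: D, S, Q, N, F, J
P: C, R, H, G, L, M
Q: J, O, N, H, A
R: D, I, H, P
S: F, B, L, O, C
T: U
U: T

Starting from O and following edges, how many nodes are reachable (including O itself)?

19

BFS from O visits: O, D, S, Q, N, F, J, K, E, R, G, B, L, C, H, A, I, M, P
Reachable nodes: 19 of 21 total.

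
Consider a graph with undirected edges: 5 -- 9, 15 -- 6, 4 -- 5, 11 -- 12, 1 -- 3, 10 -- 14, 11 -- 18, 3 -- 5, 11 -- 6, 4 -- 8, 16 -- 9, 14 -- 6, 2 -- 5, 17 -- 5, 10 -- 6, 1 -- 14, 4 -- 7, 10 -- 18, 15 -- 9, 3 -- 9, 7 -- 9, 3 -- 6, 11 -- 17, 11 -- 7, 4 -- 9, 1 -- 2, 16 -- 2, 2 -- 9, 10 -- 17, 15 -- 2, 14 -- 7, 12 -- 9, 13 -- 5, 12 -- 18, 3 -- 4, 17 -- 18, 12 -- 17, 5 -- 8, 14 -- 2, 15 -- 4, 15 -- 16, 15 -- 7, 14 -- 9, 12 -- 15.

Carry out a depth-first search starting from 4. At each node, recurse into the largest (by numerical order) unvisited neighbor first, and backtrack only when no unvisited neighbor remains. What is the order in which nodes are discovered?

Visit 4
4 → 15
15 → 16
16 → 9
9 → 14
14 → 10
10 → 18
18 → 17
17 → 12
12 → 11
11 → 7
11 → 6
6 → 3
3 → 5
5 → 13
5 → 8
5 → 2
2 → 1

4 → 15 → 16 → 9 → 14 → 10 → 18 → 17 → 12 → 11 → 7 → 6 → 3 → 5 → 13 → 8 → 2 → 1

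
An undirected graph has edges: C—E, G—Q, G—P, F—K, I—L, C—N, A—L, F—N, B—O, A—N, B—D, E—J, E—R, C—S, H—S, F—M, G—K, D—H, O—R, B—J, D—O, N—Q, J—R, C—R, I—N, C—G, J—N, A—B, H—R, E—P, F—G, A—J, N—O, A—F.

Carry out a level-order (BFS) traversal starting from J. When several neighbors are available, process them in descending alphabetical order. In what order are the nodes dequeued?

J -> R -> N -> E -> B -> A -> O -> H -> C -> Q -> I -> F -> P -> D -> L -> S -> G -> M -> K

Visit J; enqueue R, N, E, B, A → queue [R, N, E, B, A]
Visit R; enqueue O, H, C → queue [N, E, B, A, O, H, C]
Visit N; enqueue Q, I, F → queue [E, B, A, O, H, C, Q, I, F]
Visit E; enqueue P → queue [B, A, O, H, C, Q, I, F, P]
Visit B; enqueue D → queue [A, O, H, C, Q, I, F, P, D]
Visit A; enqueue L → queue [O, H, C, Q, I, F, P, D, L]
Visit O → queue [H, C, Q, I, F, P, D, L]
Visit H; enqueue S → queue [C, Q, I, F, P, D, L, S]
Visit C; enqueue G → queue [Q, I, F, P, D, L, S, G]
Visit Q → queue [I, F, P, D, L, S, G]
Visit I → queue [F, P, D, L, S, G]
Visit F; enqueue M, K → queue [P, D, L, S, G, M, K]
Visit P → queue [D, L, S, G, M, K]
Visit D → queue [L, S, G, M, K]
Visit L → queue [S, G, M, K]
Visit S → queue [G, M, K]
Visit G → queue [M, K]
Visit M → queue [K]
Visit K → queue []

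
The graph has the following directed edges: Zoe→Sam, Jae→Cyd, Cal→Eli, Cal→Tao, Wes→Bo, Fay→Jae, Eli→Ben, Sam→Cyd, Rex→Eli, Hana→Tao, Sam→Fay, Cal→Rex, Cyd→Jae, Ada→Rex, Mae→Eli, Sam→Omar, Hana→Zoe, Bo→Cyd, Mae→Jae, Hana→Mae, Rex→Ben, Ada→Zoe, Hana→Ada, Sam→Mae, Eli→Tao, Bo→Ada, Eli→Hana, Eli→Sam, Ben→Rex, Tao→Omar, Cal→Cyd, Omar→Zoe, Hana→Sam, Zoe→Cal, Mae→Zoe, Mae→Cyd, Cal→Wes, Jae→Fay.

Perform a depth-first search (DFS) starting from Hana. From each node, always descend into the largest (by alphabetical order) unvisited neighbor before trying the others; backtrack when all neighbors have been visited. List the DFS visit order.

Hana Zoe Sam Omar Mae Jae Fay Cyd Eli Tao Ben Rex Cal Wes Bo Ada

Visit Hana
Hana → Zoe
Zoe → Sam
Sam → Omar
Sam → Mae
Mae → Jae
Jae → Fay
Jae → Cyd
Mae → Eli
Eli → Tao
Eli → Ben
Ben → Rex
Zoe → Cal
Cal → Wes
Wes → Bo
Bo → Ada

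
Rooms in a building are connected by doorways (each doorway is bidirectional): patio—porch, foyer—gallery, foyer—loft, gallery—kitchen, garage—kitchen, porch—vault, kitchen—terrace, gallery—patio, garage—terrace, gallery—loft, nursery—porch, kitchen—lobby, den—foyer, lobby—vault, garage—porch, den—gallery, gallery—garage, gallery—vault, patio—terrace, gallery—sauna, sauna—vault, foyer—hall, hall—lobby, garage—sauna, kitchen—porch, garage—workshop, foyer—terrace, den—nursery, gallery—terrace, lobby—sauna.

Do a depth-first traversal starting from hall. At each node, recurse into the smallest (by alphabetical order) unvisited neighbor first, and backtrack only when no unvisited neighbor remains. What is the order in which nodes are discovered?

hall foyer den gallery garage kitchen lobby sauna vault porch nursery patio terrace workshop loft

Visit hall
hall → foyer
foyer → den
den → gallery
gallery → garage
garage → kitchen
kitchen → lobby
lobby → sauna
sauna → vault
vault → porch
porch → nursery
porch → patio
patio → terrace
garage → workshop
gallery → loft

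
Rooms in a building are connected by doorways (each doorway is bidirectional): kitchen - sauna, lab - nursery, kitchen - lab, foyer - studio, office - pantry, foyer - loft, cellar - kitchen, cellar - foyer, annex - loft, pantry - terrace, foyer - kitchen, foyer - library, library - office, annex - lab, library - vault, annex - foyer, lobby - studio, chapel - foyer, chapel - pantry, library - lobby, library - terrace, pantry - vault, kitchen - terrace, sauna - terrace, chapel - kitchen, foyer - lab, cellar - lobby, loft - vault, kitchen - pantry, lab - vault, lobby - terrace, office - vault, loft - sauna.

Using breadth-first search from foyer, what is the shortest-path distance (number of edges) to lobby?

Level 0: foyer
Level 1: annex, cellar, chapel, kitchen, lab, library, loft, studio
Level 2: lobby, nursery, office, pantry, sauna, terrace, vault
lobby first appears at level 2.

2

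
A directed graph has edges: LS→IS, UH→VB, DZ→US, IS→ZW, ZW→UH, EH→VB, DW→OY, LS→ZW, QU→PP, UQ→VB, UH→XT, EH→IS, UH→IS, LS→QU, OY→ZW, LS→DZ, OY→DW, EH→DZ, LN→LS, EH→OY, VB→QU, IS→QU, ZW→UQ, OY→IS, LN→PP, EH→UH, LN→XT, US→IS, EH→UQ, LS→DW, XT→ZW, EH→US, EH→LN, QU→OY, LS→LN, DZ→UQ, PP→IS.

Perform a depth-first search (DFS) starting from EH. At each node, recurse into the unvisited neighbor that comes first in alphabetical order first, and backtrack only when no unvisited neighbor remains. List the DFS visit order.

EH, DZ, UQ, VB, QU, OY, DW, IS, ZW, UH, XT, PP, US, LN, LS

Visit EH
EH → DZ
DZ → UQ
UQ → VB
VB → QU
QU → OY
OY → DW
OY → IS
IS → ZW
ZW → UH
UH → XT
QU → PP
DZ → US
EH → LN
LN → LS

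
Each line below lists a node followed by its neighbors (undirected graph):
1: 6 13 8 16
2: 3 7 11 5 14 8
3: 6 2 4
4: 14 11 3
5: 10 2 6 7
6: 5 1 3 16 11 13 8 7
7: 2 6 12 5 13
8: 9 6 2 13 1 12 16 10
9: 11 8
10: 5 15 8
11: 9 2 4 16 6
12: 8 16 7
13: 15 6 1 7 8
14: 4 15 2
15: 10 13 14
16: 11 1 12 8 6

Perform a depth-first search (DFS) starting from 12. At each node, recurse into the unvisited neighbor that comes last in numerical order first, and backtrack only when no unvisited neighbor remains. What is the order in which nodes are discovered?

12 -> 16 -> 11 -> 9 -> 8 -> 13 -> 15 -> 14 -> 4 -> 3 -> 6 -> 7 -> 5 -> 10 -> 2 -> 1

Visit 12
12 → 16
16 → 11
11 → 9
9 → 8
8 → 13
13 → 15
15 → 14
14 → 4
4 → 3
3 → 6
6 → 7
7 → 5
5 → 10
5 → 2
6 → 1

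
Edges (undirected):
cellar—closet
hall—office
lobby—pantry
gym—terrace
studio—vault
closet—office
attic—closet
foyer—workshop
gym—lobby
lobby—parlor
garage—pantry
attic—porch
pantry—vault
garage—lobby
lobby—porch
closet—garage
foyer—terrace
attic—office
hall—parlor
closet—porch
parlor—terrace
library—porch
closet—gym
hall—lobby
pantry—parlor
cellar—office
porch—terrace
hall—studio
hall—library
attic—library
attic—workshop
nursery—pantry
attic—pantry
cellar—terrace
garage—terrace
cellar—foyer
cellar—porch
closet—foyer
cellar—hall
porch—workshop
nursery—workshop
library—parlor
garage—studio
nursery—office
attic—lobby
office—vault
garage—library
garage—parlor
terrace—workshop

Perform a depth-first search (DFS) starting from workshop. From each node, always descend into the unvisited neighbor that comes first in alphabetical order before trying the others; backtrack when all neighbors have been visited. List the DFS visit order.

Visit workshop
workshop → attic
attic → closet
closet → cellar
cellar → foyer
foyer → terrace
terrace → garage
garage → library
library → hall
hall → lobby
lobby → gym
lobby → pantry
pantry → nursery
nursery → office
office → vault
vault → studio
pantry → parlor
lobby → porch

workshop, attic, closet, cellar, foyer, terrace, garage, library, hall, lobby, gym, pantry, nursery, office, vault, studio, parlor, porch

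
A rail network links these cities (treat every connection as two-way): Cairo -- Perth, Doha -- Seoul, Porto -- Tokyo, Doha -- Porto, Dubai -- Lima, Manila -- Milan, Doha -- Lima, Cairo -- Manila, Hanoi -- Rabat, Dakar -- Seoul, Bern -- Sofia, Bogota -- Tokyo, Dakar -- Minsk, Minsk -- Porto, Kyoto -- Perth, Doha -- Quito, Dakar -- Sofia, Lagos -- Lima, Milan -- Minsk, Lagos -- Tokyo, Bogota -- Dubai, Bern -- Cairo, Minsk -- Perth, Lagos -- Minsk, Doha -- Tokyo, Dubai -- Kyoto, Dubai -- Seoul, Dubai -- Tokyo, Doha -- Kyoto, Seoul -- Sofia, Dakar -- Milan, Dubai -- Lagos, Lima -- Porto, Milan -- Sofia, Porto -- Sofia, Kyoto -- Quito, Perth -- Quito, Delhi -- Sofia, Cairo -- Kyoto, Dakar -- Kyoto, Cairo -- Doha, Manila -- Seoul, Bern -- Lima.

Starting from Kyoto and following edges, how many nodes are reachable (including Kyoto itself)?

19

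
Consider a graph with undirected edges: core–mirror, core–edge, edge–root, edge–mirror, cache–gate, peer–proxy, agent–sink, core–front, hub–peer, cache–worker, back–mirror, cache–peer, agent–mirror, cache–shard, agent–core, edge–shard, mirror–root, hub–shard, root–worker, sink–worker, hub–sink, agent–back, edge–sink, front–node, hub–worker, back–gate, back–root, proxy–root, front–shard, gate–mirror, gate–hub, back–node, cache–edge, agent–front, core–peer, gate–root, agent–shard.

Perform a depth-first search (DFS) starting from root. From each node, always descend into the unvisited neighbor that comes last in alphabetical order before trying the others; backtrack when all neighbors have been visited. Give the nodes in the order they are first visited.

root worker sink hub shard front node back mirror gate cache peer proxy core edge agent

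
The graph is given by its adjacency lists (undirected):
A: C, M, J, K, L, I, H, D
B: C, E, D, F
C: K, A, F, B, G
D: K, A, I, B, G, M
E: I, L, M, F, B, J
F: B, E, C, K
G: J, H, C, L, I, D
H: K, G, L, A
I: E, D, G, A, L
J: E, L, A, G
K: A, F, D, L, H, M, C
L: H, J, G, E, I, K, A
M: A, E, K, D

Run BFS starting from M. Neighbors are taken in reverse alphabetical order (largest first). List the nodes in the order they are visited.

M, K, E, D, A, L, H, F, C, J, I, B, G

Visit M; enqueue K, E, D, A → queue [K, E, D, A]
Visit K; enqueue L, H, F, C → queue [E, D, A, L, H, F, C]
Visit E; enqueue J, I, B → queue [D, A, L, H, F, C, J, I, B]
Visit D; enqueue G → queue [A, L, H, F, C, J, I, B, G]
Visit A → queue [L, H, F, C, J, I, B, G]
Visit L → queue [H, F, C, J, I, B, G]
Visit H → queue [F, C, J, I, B, G]
Visit F → queue [C, J, I, B, G]
Visit C → queue [J, I, B, G]
Visit J → queue [I, B, G]
Visit I → queue [B, G]
Visit B → queue [G]
Visit G → queue []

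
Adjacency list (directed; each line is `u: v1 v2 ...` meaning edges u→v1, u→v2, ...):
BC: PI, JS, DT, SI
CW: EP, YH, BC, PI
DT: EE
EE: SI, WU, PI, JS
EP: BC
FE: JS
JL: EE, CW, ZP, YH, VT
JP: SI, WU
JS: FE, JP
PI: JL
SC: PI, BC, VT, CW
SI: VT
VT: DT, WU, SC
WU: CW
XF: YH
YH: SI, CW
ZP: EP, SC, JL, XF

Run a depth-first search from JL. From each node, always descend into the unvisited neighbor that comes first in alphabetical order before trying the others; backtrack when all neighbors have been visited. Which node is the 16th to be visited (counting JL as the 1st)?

ZP

Visit JL
JL → CW
CW → BC
BC → DT
DT → EE
EE → JS
JS → FE
JS → JP
JP → SI
SI → VT
VT → SC
SC → PI
VT → WU
CW → EP
CW → YH
JL → ZP
ZP → XF

Visit order: JL, CW, BC, DT, EE, JS, FE, JP, SI, VT, SC, PI, WU, EP, YH, ZP, XF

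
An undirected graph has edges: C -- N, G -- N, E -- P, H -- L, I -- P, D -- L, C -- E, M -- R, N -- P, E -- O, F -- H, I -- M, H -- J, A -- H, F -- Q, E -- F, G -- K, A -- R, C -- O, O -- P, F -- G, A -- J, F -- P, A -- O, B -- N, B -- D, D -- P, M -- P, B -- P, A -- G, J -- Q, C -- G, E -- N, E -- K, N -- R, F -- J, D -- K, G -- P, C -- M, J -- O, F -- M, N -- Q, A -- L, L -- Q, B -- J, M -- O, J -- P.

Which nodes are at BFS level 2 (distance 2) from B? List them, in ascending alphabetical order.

A, C, E, F, G, H, I, K, L, M, O, Q, R

Level 0: B
Level 1: D, J, N, P
Level 2: A, C, E, F, G, H, I, K, L, M, O, Q, R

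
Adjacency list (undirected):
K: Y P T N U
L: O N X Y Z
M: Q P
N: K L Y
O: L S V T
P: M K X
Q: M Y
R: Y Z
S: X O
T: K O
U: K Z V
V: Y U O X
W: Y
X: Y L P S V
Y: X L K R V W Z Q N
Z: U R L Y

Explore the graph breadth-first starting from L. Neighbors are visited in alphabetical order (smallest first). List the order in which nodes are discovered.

Visit L; enqueue N, O, X, Y, Z → queue [N, O, X, Y, Z]
Visit N; enqueue K → queue [O, X, Y, Z, K]
Visit O; enqueue S, T, V → queue [X, Y, Z, K, S, T, V]
Visit X; enqueue P → queue [Y, Z, K, S, T, V, P]
Visit Y; enqueue Q, R, W → queue [Z, K, S, T, V, P, Q, R, W]
Visit Z; enqueue U → queue [K, S, T, V, P, Q, R, W, U]
Visit K → queue [S, T, V, P, Q, R, W, U]
Visit S → queue [T, V, P, Q, R, W, U]
Visit T → queue [V, P, Q, R, W, U]
Visit V → queue [P, Q, R, W, U]
Visit P; enqueue M → queue [Q, R, W, U, M]
Visit Q → queue [R, W, U, M]
Visit R → queue [W, U, M]
Visit W → queue [U, M]
Visit U → queue [M]
Visit M → queue []

L, N, O, X, Y, Z, K, S, T, V, P, Q, R, W, U, M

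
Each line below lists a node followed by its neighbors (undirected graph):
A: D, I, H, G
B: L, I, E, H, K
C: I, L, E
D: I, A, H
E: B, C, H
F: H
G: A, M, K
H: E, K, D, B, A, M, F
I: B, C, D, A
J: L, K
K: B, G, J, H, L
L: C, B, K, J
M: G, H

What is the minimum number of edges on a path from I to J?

3

Level 0: I
Level 1: A, B, C, D
Level 2: E, G, H, K, L
Level 3: F, J, M
J first appears at level 3.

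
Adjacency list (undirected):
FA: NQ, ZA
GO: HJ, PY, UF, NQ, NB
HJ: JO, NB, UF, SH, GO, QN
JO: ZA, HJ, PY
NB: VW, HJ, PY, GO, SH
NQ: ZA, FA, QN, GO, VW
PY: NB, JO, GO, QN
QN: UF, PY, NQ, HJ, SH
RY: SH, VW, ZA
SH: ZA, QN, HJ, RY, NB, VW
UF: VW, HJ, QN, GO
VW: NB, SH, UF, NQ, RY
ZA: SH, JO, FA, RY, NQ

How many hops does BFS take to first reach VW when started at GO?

Level 0: GO
Level 1: HJ, NB, NQ, PY, UF
Level 2: FA, JO, QN, SH, VW, ZA
Level 3: RY
VW first appears at level 2.

2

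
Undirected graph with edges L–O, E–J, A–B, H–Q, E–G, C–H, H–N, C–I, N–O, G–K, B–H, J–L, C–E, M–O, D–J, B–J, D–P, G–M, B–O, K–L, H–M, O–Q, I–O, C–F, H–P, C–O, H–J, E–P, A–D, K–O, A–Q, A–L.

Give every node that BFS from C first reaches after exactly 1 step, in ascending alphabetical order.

Level 0: C
Level 1: E, F, H, I, O
Level 2: B, G, J, K, L, M, N, P, Q
Level 3: A, D

E, F, H, I, O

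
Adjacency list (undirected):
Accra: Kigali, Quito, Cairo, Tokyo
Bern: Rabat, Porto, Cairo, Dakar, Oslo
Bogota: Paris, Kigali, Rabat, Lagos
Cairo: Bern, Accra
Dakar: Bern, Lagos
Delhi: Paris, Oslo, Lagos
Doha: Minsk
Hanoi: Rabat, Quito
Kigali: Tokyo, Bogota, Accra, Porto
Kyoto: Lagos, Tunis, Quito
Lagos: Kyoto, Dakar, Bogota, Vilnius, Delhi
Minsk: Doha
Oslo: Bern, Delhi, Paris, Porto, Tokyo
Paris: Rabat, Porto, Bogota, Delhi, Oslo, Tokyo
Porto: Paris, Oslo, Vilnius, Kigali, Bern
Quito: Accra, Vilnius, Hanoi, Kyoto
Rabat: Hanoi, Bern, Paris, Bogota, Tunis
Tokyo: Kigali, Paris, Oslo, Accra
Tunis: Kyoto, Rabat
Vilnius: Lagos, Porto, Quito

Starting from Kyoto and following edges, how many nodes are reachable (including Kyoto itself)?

18

BFS from Kyoto visits: Kyoto, Lagos, Quito, Tunis, Bogota, Dakar, Delhi, Vilnius, Accra, Hanoi, Rabat, Kigali, Paris, Bern, Oslo, Porto, Cairo, Tokyo
Reachable nodes: 18 of 20 total.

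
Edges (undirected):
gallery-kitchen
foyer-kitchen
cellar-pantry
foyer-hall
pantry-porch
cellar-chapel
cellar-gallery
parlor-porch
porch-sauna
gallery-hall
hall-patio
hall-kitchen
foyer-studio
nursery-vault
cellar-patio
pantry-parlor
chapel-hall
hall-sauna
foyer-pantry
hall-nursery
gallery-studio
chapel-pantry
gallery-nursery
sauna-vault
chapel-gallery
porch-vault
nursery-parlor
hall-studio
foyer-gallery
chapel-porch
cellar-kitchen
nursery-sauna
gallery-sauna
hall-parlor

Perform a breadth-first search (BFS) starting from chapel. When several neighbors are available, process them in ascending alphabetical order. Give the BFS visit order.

Visit chapel; enqueue cellar, gallery, hall, pantry, porch → queue [cellar, gallery, hall, pantry, porch]
Visit cellar; enqueue kitchen, patio → queue [gallery, hall, pantry, porch, kitchen, patio]
Visit gallery; enqueue foyer, nursery, sauna, studio → queue [hall, pantry, porch, kitchen, patio, foyer, nursery, sauna, studio]
Visit hall; enqueue parlor → queue [pantry, porch, kitchen, patio, foyer, nursery, sauna, studio, parlor]
Visit pantry → queue [porch, kitchen, patio, foyer, nursery, sauna, studio, parlor]
Visit porch; enqueue vault → queue [kitchen, patio, foyer, nursery, sauna, studio, parlor, vault]
Visit kitchen → queue [patio, foyer, nursery, sauna, studio, parlor, vault]
Visit patio → queue [foyer, nursery, sauna, studio, parlor, vault]
Visit foyer → queue [nursery, sauna, studio, parlor, vault]
Visit nursery → queue [sauna, studio, parlor, vault]
Visit sauna → queue [studio, parlor, vault]
Visit studio → queue [parlor, vault]
Visit parlor → queue [vault]
Visit vault → queue []

chapel → cellar → gallery → hall → pantry → porch → kitchen → patio → foyer → nursery → sauna → studio → parlor → vault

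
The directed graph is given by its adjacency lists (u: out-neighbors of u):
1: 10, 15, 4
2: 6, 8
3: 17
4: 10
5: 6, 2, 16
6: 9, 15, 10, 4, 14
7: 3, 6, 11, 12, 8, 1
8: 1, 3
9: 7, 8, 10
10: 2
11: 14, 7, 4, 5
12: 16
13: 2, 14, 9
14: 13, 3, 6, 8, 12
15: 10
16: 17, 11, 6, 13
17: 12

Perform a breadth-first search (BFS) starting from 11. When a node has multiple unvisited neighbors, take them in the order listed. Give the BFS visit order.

Visit 11; enqueue 14, 7, 4, 5 → queue [14, 7, 4, 5]
Visit 14; enqueue 13, 3, 6, 8, 12 → queue [7, 4, 5, 13, 3, 6, 8, 12]
Visit 7; enqueue 1 → queue [4, 5, 13, 3, 6, 8, 12, 1]
Visit 4; enqueue 10 → queue [5, 13, 3, 6, 8, 12, 1, 10]
Visit 5; enqueue 2, 16 → queue [13, 3, 6, 8, 12, 1, 10, 2, 16]
Visit 13; enqueue 9 → queue [3, 6, 8, 12, 1, 10, 2, 16, 9]
Visit 3; enqueue 17 → queue [6, 8, 12, 1, 10, 2, 16, 9, 17]
Visit 6; enqueue 15 → queue [8, 12, 1, 10, 2, 16, 9, 17, 15]
Visit 8 → queue [12, 1, 10, 2, 16, 9, 17, 15]
Visit 12 → queue [1, 10, 2, 16, 9, 17, 15]
Visit 1 → queue [10, 2, 16, 9, 17, 15]
Visit 10 → queue [2, 16, 9, 17, 15]
Visit 2 → queue [16, 9, 17, 15]
Visit 16 → queue [9, 17, 15]
Visit 9 → queue [17, 15]
Visit 17 → queue [15]
Visit 15 → queue []

11 -> 14 -> 7 -> 4 -> 5 -> 13 -> 3 -> 6 -> 8 -> 12 -> 1 -> 10 -> 2 -> 16 -> 9 -> 17 -> 15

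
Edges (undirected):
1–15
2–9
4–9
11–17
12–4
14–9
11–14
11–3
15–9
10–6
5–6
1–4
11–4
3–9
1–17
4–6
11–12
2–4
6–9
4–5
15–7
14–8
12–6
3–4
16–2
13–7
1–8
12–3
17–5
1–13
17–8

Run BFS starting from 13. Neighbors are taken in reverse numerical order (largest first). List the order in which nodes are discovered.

13 7 1 15 17 8 4 9 11 5 14 12 6 3 2 10 16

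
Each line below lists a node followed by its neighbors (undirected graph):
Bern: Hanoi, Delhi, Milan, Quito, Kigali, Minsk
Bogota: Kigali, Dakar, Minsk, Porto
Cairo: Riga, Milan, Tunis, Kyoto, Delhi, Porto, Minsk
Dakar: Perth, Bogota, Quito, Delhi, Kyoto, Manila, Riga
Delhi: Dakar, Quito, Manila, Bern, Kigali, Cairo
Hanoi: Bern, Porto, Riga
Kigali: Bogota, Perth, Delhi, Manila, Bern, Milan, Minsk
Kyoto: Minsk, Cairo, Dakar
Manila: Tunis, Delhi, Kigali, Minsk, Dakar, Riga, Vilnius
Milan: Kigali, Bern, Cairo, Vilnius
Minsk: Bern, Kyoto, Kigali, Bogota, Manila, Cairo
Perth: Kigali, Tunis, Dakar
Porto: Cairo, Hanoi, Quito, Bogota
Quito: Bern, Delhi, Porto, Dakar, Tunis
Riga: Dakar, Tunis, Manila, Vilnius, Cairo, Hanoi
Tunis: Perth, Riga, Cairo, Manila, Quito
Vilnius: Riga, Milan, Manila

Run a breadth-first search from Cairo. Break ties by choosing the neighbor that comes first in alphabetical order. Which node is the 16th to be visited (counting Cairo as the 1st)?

Hanoi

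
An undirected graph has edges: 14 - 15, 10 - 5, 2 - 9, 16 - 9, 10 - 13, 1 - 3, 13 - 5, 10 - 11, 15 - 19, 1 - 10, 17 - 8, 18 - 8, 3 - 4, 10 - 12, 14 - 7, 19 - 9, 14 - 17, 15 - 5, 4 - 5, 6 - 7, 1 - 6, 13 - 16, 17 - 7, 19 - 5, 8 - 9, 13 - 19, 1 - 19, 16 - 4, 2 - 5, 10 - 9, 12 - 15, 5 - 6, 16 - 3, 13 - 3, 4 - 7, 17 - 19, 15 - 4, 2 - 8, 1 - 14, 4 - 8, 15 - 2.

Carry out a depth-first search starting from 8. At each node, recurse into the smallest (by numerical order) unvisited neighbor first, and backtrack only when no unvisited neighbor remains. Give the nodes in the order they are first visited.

8, 2, 5, 4, 3, 1, 6, 7, 14, 15, 12, 10, 9, 16, 13, 19, 17, 11, 18

Visit 8
8 → 2
2 → 5
5 → 4
4 → 3
3 → 1
1 → 6
6 → 7
7 → 14
14 → 15
15 → 12
12 → 10
10 → 9
9 → 16
16 → 13
13 → 19
19 → 17
10 → 11
8 → 18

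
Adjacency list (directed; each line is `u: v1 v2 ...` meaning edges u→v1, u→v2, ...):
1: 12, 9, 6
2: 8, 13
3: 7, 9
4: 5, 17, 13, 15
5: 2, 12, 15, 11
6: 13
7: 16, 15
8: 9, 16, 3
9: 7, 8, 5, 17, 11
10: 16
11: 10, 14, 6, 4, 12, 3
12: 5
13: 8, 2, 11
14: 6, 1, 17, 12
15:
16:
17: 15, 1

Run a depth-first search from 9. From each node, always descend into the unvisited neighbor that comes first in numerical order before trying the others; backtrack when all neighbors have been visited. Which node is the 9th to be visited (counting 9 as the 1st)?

Visit 9
9 → 5
5 → 2
2 → 8
8 → 3
3 → 7
7 → 15
7 → 16
2 → 13
13 → 11
11 → 4
4 → 17
17 → 1
1 → 6
1 → 12
11 → 10
11 → 14

Visit order: 9, 5, 2, 8, 3, 7, 15, 16, 13, 11, 4, 17, 1, 6, 12, 10, 14

13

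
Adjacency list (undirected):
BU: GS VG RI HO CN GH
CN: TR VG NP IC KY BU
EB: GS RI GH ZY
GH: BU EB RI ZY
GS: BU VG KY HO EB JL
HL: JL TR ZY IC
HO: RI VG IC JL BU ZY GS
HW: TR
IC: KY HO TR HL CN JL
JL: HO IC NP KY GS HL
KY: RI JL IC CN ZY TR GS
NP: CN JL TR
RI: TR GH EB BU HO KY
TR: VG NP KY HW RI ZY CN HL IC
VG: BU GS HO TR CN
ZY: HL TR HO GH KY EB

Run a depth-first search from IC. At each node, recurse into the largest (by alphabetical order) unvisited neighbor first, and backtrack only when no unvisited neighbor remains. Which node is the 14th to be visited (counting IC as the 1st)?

Visit IC
IC → TR
TR → ZY
ZY → KY
KY → RI
RI → HO
HO → VG
VG → GS
GS → JL
JL → NP
NP → CN
CN → BU
BU → GH
GH → EB
JL → HL
TR → HW

Visit order: IC, TR, ZY, KY, RI, HO, VG, GS, JL, NP, CN, BU, GH, EB, HL, HW

EB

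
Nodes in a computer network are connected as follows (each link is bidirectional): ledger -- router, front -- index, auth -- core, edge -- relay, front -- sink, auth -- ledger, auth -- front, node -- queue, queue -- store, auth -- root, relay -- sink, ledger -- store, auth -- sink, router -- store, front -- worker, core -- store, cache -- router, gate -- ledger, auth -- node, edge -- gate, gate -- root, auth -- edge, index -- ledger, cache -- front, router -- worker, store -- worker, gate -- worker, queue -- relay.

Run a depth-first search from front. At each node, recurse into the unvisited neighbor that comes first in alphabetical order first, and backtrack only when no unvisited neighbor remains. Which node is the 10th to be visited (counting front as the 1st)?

node

Visit front
front → auth
auth → core
core → store
store → ledger
ledger → gate
gate → edge
edge → relay
relay → queue
queue → node
relay → sink
gate → root
gate → worker
worker → router
router → cache
ledger → index

Visit order: front, auth, core, store, ledger, gate, edge, relay, queue, node, sink, root, worker, router, cache, index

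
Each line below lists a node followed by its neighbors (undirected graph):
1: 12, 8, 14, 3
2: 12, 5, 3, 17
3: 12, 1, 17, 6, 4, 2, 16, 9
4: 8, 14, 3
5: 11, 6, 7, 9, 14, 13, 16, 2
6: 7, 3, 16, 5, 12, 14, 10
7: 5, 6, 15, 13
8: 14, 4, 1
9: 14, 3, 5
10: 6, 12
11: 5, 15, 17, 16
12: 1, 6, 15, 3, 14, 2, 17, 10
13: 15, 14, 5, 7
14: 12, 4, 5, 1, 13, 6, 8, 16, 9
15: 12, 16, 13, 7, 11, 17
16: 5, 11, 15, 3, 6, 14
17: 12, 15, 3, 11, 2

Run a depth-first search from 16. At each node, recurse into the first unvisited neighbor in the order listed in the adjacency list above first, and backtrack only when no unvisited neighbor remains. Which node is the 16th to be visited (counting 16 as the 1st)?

10

Visit 16
16 → 5
5 → 11
11 → 15
15 → 12
12 → 1
1 → 8
8 → 14
14 → 4
4 → 3
3 → 17
17 → 2
3 → 6
6 → 7
7 → 13
6 → 10
3 → 9

Visit order: 16, 5, 11, 15, 12, 1, 8, 14, 4, 3, 17, 2, 6, 7, 13, 10, 9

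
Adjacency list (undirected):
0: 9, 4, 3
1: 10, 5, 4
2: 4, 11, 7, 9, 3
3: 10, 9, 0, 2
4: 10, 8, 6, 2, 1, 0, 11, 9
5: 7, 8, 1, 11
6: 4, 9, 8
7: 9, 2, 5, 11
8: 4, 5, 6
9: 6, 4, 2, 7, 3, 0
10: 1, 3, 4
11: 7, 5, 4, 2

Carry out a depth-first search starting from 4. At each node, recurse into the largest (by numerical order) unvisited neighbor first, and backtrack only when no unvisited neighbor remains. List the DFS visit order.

Visit 4
4 → 11
11 → 7
7 → 9
9 → 6
6 → 8
8 → 5
5 → 1
1 → 10
10 → 3
3 → 2
3 → 0

4 11 7 9 6 8 5 1 10 3 2 0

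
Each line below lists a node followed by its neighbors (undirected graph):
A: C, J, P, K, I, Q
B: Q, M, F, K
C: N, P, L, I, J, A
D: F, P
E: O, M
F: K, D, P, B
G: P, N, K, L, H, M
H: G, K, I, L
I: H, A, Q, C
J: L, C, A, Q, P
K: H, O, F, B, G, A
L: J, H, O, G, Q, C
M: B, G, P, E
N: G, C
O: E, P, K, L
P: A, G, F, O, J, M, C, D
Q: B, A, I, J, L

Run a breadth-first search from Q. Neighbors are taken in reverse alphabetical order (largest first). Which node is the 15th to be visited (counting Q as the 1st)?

Visit Q; enqueue L, J, I, B, A → queue [L, J, I, B, A]
Visit L; enqueue O, H, G, C → queue [J, I, B, A, O, H, G, C]
Visit J; enqueue P → queue [I, B, A, O, H, G, C, P]
Visit I → queue [B, A, O, H, G, C, P]
Visit B; enqueue M, K, F → queue [A, O, H, G, C, P, M, K, F]
Visit A → queue [O, H, G, C, P, M, K, F]
Visit O; enqueue E → queue [H, G, C, P, M, K, F, E]
Visit H → queue [G, C, P, M, K, F, E]
Visit G; enqueue N → queue [C, P, M, K, F, E, N]
Visit C → queue [P, M, K, F, E, N]
Visit P; enqueue D → queue [M, K, F, E, N, D]
Visit M → queue [K, F, E, N, D]
Visit K → queue [F, E, N, D]
Visit F → queue [E, N, D]
Visit E → queue [N, D]
Visit N → queue [D]
Visit D → queue []

Visit order: Q, L, J, I, B, A, O, H, G, C, P, M, K, F, E, N, D

E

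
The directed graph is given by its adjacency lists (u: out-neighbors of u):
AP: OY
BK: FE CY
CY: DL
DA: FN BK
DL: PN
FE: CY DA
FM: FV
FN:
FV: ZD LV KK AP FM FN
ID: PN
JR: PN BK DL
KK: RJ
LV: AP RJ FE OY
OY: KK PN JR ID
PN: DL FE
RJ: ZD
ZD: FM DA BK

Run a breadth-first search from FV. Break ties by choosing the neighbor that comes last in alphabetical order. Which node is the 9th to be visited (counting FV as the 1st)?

BK

Visit FV; enqueue ZD, LV, KK, FN, FM, AP → queue [ZD, LV, KK, FN, FM, AP]
Visit ZD; enqueue DA, BK → queue [LV, KK, FN, FM, AP, DA, BK]
Visit LV; enqueue RJ, OY, FE → queue [KK, FN, FM, AP, DA, BK, RJ, OY, FE]
Visit KK → queue [FN, FM, AP, DA, BK, RJ, OY, FE]
Visit FN → queue [FM, AP, DA, BK, RJ, OY, FE]
Visit FM → queue [AP, DA, BK, RJ, OY, FE]
Visit AP → queue [DA, BK, RJ, OY, FE]
Visit DA → queue [BK, RJ, OY, FE]
Visit BK; enqueue CY → queue [RJ, OY, FE, CY]
Visit RJ → queue [OY, FE, CY]
Visit OY; enqueue PN, JR, ID → queue [FE, CY, PN, JR, ID]
Visit FE → queue [CY, PN, JR, ID]
Visit CY; enqueue DL → queue [PN, JR, ID, DL]
Visit PN → queue [JR, ID, DL]
Visit JR → queue [ID, DL]
Visit ID → queue [DL]
Visit DL → queue []

Visit order: FV, ZD, LV, KK, FN, FM, AP, DA, BK, RJ, OY, FE, CY, PN, JR, ID, DL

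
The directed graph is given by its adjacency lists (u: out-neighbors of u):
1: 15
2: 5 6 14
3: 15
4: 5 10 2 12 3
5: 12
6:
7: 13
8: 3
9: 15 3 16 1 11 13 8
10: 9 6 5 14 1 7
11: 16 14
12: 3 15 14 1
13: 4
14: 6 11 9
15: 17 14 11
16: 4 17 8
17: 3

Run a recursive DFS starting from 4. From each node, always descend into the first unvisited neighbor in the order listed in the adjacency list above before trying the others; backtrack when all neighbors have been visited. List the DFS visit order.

Visit 4
4 → 5
5 → 12
12 → 3
3 → 15
15 → 17
15 → 14
14 → 6
14 → 11
11 → 16
16 → 8
14 → 9
9 → 1
9 → 13
4 → 10
10 → 7
4 → 2

4 → 5 → 12 → 3 → 15 → 17 → 14 → 6 → 11 → 16 → 8 → 9 → 1 → 13 → 10 → 7 → 2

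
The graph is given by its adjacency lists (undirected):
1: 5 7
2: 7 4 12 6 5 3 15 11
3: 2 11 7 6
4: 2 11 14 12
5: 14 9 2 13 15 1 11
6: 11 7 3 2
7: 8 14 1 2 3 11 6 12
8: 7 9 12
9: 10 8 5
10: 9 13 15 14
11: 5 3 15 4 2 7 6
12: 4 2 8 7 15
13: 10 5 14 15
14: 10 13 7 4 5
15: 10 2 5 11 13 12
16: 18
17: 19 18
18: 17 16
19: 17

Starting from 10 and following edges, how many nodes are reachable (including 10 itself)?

15

BFS from 10 visits: 10, 9, 13, 14, 15, 5, 8, 4, 7, 2, 11, 12, 1, 3, 6
Reachable nodes: 15 of 19 total.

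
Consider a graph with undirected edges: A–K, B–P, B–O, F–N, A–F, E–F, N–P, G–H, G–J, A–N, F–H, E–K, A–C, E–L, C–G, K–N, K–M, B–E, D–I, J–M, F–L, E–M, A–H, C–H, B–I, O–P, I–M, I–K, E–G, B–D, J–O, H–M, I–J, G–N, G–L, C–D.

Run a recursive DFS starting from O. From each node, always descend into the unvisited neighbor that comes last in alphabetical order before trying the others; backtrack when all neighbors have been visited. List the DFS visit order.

Visit O
O → P
P → N
N → K
K → M
M → J
J → I
I → D
D → C
C → H
H → G
G → L
L → F
F → E
E → B
F → A

O → P → N → K → M → J → I → D → C → H → G → L → F → E → B → A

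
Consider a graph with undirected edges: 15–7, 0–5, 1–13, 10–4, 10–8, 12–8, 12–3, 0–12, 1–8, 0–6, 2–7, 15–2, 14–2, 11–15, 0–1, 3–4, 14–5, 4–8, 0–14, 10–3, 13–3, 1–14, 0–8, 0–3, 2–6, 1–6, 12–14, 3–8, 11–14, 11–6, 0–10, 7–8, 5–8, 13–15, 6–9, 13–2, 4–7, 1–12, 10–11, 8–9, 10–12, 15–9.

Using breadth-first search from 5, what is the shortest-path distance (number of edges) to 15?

3

Level 0: 5
Level 1: 0, 8, 14
Level 2: 1, 2, 3, 4, 6, 7, 9, 10, 11, 12
Level 3: 13, 15
15 first appears at level 3.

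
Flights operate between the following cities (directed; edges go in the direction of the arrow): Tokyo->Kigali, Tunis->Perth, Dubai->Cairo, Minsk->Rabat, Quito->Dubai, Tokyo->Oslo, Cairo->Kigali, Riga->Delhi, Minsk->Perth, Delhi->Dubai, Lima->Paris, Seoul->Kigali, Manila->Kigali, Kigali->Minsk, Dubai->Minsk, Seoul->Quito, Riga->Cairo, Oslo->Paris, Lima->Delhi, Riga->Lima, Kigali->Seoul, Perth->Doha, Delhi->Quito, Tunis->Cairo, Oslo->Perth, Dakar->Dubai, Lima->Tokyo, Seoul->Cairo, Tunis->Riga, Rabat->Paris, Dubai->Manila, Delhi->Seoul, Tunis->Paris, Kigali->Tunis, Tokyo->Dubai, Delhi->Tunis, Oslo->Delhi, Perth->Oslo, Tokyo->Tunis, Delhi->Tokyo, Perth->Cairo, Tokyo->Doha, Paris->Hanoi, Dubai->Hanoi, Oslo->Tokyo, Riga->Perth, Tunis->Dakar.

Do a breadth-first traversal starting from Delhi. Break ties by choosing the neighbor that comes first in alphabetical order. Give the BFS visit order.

Delhi, Dubai, Quito, Seoul, Tokyo, Tunis, Cairo, Hanoi, Manila, Minsk, Kigali, Doha, Oslo, Dakar, Paris, Perth, Riga, Rabat, Lima

Visit Delhi; enqueue Dubai, Quito, Seoul, Tokyo, Tunis → queue [Dubai, Quito, Seoul, Tokyo, Tunis]
Visit Dubai; enqueue Cairo, Hanoi, Manila, Minsk → queue [Quito, Seoul, Tokyo, Tunis, Cairo, Hanoi, Manila, Minsk]
Visit Quito → queue [Seoul, Tokyo, Tunis, Cairo, Hanoi, Manila, Minsk]
Visit Seoul; enqueue Kigali → queue [Tokyo, Tunis, Cairo, Hanoi, Manila, Minsk, Kigali]
Visit Tokyo; enqueue Doha, Oslo → queue [Tunis, Cairo, Hanoi, Manila, Minsk, Kigali, Doha, Oslo]
Visit Tunis; enqueue Dakar, Paris, Perth, Riga → queue [Cairo, Hanoi, Manila, Minsk, Kigali, Doha, Oslo, Dakar, Paris, Perth, Riga]
Visit Cairo → queue [Hanoi, Manila, Minsk, Kigali, Doha, Oslo, Dakar, Paris, Perth, Riga]
Visit Hanoi → queue [Manila, Minsk, Kigali, Doha, Oslo, Dakar, Paris, Perth, Riga]
Visit Manila → queue [Minsk, Kigali, Doha, Oslo, Dakar, Paris, Perth, Riga]
Visit Minsk; enqueue Rabat → queue [Kigali, Doha, Oslo, Dakar, Paris, Perth, Riga, Rabat]
Visit Kigali → queue [Doha, Oslo, Dakar, Paris, Perth, Riga, Rabat]
Visit Doha → queue [Oslo, Dakar, Paris, Perth, Riga, Rabat]
Visit Oslo → queue [Dakar, Paris, Perth, Riga, Rabat]
Visit Dakar → queue [Paris, Perth, Riga, Rabat]
Visit Paris → queue [Perth, Riga, Rabat]
Visit Perth → queue [Riga, Rabat]
Visit Riga; enqueue Lima → queue [Rabat, Lima]
Visit Rabat → queue [Lima]
Visit Lima → queue []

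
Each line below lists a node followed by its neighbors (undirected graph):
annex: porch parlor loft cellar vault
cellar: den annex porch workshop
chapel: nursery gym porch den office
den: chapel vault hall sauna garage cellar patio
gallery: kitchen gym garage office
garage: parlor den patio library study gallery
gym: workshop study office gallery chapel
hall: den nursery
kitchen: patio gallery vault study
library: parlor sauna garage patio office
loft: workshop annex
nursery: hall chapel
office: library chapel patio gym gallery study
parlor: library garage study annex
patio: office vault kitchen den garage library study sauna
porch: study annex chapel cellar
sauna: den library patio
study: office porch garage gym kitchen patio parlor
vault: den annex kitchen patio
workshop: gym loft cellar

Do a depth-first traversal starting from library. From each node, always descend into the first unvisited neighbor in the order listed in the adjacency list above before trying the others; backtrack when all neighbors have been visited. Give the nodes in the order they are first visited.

Visit library
library → parlor
parlor → garage
garage → den
den → chapel
chapel → nursery
nursery → hall
chapel → gym
gym → workshop
workshop → loft
loft → annex
annex → porch
porch → study
study → office
office → patio
patio → vault
vault → kitchen
kitchen → gallery
patio → sauna
porch → cellar

library, parlor, garage, den, chapel, nursery, hall, gym, workshop, loft, annex, porch, study, office, patio, vault, kitchen, gallery, sauna, cellar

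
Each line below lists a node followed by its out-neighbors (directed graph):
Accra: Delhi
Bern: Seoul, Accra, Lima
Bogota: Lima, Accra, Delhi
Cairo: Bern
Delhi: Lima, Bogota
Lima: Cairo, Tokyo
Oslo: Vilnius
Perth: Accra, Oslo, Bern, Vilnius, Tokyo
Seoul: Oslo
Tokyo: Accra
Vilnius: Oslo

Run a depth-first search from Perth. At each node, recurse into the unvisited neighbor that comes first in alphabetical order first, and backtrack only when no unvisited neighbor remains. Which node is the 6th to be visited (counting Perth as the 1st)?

Visit Perth
Perth → Accra
Accra → Delhi
Delhi → Bogota
Bogota → Lima
Lima → Cairo
Cairo → Bern
Bern → Seoul
Seoul → Oslo
Oslo → Vilnius
Lima → Tokyo

Visit order: Perth, Accra, Delhi, Bogota, Lima, Cairo, Bern, Seoul, Oslo, Vilnius, Tokyo

Cairo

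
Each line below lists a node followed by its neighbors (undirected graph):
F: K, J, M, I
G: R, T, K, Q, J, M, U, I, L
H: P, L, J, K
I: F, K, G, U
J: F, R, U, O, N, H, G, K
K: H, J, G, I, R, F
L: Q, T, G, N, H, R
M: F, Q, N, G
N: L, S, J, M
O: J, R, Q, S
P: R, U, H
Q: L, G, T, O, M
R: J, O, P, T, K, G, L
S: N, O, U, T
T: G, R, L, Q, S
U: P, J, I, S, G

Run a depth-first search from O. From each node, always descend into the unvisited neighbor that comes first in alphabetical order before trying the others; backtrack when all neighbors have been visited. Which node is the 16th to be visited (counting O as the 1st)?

S

Visit O
O → J
J → F
F → I
I → G
G → K
K → H
H → L
L → N
N → M
M → Q
Q → T
T → R
R → P
P → U
U → S

Visit order: O, J, F, I, G, K, H, L, N, M, Q, T, R, P, U, S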